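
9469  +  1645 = 11114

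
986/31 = 986/31 =31.81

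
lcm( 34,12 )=204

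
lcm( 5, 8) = 40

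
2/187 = 2/187 = 0.01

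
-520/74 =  - 260/37 = -7.03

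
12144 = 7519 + 4625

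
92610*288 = 26671680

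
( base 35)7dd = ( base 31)9cm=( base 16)2353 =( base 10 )9043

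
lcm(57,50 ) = 2850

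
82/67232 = 41/33616 = 0.00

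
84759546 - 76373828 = 8385718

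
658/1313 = 658/1313 =0.50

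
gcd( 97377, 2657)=1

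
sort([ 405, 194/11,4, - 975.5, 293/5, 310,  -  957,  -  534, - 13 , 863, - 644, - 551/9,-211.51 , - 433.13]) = [ - 975.5, - 957, - 644, - 534, - 433.13, - 211.51  , - 551/9, - 13,4,194/11,293/5 , 310,405, 863]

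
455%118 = 101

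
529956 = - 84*( -6309 )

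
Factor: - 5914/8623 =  - 2^1*2957^1 * 8623^ (  -  1)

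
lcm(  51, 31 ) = 1581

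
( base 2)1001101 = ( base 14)57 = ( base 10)77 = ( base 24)35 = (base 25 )32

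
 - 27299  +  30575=3276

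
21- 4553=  - 4532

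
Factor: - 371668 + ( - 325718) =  - 2^1*3^1*47^1 * 2473^1 = - 697386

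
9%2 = 1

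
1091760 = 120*9098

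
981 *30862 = 30275622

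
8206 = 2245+5961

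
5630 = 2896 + 2734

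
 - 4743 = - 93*51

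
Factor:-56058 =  - 2^1 * 3^1 * 9343^1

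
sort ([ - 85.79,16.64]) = [ - 85.79,16.64 ]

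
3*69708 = 209124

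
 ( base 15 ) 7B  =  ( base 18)68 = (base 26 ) 4c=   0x74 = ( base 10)116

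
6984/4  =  1746  =  1746.00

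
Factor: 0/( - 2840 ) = 0= 0^1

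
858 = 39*22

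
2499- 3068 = - 569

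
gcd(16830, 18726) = 6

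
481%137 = 70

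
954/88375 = 954/88375 = 0.01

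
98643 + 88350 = 186993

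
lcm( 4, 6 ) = 12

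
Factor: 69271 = 53^1* 1307^1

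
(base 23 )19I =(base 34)M6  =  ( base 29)Q0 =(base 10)754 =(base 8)1362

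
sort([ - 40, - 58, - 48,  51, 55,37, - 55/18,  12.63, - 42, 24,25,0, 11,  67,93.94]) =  [ - 58, - 48, - 42 , - 40, - 55/18, 0  ,  11,12.63, 24,25 , 37, 51,55, 67, 93.94] 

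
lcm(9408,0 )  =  0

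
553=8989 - 8436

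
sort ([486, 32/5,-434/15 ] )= [ - 434/15, 32/5 , 486]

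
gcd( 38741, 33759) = 1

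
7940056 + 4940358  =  12880414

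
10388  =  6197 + 4191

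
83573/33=83573/33 = 2532.52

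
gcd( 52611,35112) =57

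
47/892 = 47/892 = 0.05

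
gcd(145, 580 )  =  145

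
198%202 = 198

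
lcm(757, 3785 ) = 3785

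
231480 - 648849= - 417369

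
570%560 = 10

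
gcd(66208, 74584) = 8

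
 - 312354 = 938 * ( - 333) 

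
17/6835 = 17/6835 =0.00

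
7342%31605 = 7342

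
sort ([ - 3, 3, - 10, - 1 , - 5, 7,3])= [-10 ,  -  5, - 3, - 1, 3,3, 7 ]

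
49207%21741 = 5725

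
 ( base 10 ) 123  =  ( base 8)173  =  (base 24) 53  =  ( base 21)5i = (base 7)234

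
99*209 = 20691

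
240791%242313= 240791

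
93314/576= 46657/288=162.00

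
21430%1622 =344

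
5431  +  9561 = 14992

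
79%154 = 79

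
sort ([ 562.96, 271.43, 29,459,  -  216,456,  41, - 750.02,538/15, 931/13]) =[ - 750.02 , - 216,29 , 538/15, 41 , 931/13, 271.43, 456,459,562.96]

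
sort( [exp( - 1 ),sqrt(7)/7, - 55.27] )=[  -  55.27,exp( - 1),sqrt( 7) /7]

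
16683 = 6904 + 9779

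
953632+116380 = 1070012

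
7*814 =5698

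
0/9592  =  0 = 0.00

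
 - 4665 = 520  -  5185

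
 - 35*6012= -210420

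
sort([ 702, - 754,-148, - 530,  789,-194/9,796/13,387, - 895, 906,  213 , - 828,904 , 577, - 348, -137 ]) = [ - 895, - 828, - 754, - 530,  -  348, - 148, - 137,- 194/9,796/13, 213, 387, 577, 702,  789 , 904, 906 ] 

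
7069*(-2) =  - 14138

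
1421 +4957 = 6378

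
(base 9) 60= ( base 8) 66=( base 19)2g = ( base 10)54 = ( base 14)3c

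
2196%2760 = 2196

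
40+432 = 472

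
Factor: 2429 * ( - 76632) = - 2^3 * 3^1*7^1*31^1*103^1*347^1 = -186139128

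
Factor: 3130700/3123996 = 3^( - 1 )*5^2*29^( - 1 )*47^(-1 )*191^( - 1)*31307^1 = 782675/780999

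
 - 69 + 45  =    -  24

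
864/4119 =288/1373 =0.21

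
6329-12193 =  - 5864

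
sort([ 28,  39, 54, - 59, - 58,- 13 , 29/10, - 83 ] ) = [ - 83,-59 ,-58, - 13 , 29/10, 28,39 , 54 ]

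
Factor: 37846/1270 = 5^ (-1)  *149^1 = 149/5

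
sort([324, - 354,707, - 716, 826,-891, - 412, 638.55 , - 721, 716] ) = [ - 891, - 721, - 716, - 412, - 354, 324,638.55,707, 716, 826] 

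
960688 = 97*9904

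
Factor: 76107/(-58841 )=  - 3^1*23^1* 29^(-1) * 1103^1 * 2029^ ( - 1)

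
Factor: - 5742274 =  - 2^1*2871137^1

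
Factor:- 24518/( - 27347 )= 2^1*13^1 * 29^( - 1 )=26/29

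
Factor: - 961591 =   -  233^1*4127^1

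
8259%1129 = 356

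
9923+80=10003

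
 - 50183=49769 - 99952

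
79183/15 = 79183/15 = 5278.87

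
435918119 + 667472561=1103390680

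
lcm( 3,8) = 24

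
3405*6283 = 21393615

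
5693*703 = 4002179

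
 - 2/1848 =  - 1 + 923/924=- 0.00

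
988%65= 13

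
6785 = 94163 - 87378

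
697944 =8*87243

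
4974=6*829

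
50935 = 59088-8153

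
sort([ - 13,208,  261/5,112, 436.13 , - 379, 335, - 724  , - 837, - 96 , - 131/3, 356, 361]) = [ - 837, - 724, - 379,  -  96,  -  131/3, - 13,261/5,112,208, 335 , 356, 361 , 436.13 ]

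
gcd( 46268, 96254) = 2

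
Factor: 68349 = 3^1*22783^1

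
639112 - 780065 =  - 140953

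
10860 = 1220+9640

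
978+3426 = 4404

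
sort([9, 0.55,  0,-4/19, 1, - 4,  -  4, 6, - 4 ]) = [ - 4, - 4, - 4, - 4/19,0, 0.55, 1,6,9 ]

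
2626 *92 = 241592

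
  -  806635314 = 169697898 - 976333212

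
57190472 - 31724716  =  25465756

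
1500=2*750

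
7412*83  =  615196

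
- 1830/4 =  - 915/2 = - 457.50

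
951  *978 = 930078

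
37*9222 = 341214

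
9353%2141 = 789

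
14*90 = 1260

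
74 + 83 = 157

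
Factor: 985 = 5^1*197^1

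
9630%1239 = 957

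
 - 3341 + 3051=- 290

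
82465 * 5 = 412325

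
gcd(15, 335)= 5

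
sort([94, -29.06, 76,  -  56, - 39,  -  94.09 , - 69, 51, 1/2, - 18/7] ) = [ - 94.09,-69, - 56,-39, -29.06,-18/7, 1/2,51, 76,94 ]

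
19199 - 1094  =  18105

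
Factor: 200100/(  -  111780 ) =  - 3^( - 4)*5^1 * 29^1 = - 145/81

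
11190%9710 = 1480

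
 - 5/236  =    -  1 + 231/236 = - 0.02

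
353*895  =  315935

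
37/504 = 37/504 = 0.07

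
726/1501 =726/1501  =  0.48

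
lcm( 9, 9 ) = 9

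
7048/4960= 1  +  261/620 = 1.42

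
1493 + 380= 1873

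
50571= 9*5619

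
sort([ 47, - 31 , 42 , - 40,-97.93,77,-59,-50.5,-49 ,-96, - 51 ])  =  [-97.93,-96,  -  59 ,-51,  -  50.5, -49, - 40, -31,42,47, 77]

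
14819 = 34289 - 19470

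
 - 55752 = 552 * ( -101)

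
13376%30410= 13376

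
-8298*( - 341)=2829618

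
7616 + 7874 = 15490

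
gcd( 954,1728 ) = 18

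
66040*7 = 462280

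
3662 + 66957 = 70619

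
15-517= - 502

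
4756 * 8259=39279804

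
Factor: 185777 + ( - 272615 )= - 86838= -  2^1*3^1 * 41^1*353^1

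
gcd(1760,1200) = 80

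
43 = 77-34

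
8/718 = 4/359 = 0.01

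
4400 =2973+1427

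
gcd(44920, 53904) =8984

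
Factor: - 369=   -  3^2*41^1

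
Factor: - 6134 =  - 2^1* 3067^1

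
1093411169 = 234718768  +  858692401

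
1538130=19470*79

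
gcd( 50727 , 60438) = 3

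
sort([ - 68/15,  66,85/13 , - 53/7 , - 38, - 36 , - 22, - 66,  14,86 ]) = [-66, - 38, - 36, - 22, - 53/7, - 68/15 , 85/13, 14,66,86 ]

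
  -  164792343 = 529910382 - 694702725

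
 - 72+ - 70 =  -142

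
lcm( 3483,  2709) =24381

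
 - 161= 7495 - 7656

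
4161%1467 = 1227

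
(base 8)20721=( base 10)8657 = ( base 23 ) G89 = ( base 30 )9IH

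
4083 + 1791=5874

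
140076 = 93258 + 46818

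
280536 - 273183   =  7353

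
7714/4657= 7714/4657 = 1.66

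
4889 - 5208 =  - 319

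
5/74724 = 5/74724 = 0.00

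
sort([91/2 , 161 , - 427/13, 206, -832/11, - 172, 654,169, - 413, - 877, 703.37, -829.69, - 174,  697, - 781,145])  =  [-877 , - 829.69,-781, - 413 , - 174,-172, - 832/11,- 427/13,91/2,  145, 161,  169 , 206,  654, 697,  703.37]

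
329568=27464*12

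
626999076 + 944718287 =1571717363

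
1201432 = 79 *15208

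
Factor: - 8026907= - 7^1*17^1*67453^1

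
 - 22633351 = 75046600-97679951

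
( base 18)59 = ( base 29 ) 3C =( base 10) 99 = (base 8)143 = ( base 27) 3i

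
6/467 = 6/467 = 0.01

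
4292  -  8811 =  - 4519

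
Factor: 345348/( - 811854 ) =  - 2^1 * 23^( - 1) * 37^( - 1)*181^1 = - 362/851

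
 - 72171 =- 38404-33767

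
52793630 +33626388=86420018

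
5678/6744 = 2839/3372 = 0.84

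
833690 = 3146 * 265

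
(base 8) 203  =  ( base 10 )131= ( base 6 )335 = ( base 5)1011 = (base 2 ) 10000011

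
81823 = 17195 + 64628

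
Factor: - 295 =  - 5^1*59^1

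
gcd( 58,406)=58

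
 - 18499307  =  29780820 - 48280127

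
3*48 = 144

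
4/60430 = 2/30215 = 0.00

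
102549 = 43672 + 58877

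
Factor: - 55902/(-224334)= 3^( - 1)*7^1*11^1*103^( - 1) = 77/309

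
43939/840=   6277/120 = 52.31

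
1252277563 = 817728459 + 434549104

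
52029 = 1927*27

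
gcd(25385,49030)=5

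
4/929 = 4/929= 0.00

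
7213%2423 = 2367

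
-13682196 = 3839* ( - 3564)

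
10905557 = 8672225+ 2233332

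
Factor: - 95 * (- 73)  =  6935= 5^1*19^1*73^1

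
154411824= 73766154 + 80645670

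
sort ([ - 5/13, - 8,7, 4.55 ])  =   [ - 8, - 5/13 , 4.55,7]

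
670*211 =141370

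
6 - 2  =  4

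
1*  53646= 53646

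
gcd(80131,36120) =1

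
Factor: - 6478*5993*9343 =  -362720056322  =  -  2^1*13^1*41^1*79^1*461^1*9343^1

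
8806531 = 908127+7898404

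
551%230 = 91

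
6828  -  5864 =964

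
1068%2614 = 1068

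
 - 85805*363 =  - 31147215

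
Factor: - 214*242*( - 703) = 36406964= 2^2 * 11^2 * 19^1*37^1*107^1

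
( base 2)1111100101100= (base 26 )BKO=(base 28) A50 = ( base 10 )7980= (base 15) 2570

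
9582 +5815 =15397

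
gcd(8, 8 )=8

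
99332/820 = 24833/205 = 121.14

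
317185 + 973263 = 1290448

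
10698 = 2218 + 8480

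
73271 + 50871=124142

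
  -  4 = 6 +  - 10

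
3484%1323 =838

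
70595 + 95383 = 165978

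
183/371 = 183/371 = 0.49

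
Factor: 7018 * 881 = 6182858  =  2^1 * 11^2 * 29^1*881^1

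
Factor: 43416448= 2^7*59^1 * 5749^1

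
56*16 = 896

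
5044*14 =70616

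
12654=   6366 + 6288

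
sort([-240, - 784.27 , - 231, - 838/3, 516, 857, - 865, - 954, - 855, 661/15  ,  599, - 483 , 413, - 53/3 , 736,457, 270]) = [ - 954, - 865, - 855, - 784.27, - 483, - 838/3,-240, - 231, - 53/3,661/15, 270, 413 , 457, 516, 599, 736, 857] 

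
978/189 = 5 + 11/63= 5.17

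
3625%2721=904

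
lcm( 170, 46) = 3910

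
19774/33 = 19774/33 = 599.21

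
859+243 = 1102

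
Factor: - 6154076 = - 2^2*1538519^1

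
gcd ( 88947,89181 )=9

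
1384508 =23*60196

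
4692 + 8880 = 13572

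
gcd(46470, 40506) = 6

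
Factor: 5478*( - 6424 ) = -2^4*3^1*11^2 * 73^1*83^1 = - 35190672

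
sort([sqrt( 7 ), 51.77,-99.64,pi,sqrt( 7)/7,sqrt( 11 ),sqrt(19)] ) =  [ - 99.64,sqrt(7)/7, sqrt( 7),  pi,sqrt(11), sqrt(19 ),51.77] 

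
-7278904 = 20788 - 7299692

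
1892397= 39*48523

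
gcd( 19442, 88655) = 1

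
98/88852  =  49/44426 =0.00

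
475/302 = 475/302 = 1.57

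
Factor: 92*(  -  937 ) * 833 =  - 71807932 = -  2^2*7^2*17^1*23^1 * 937^1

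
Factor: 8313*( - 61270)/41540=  - 50933751/4154 = - 2^( - 1)*3^1*11^1*17^1 *31^(-1 )*67^(- 1)*163^1* 557^1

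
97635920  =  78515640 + 19120280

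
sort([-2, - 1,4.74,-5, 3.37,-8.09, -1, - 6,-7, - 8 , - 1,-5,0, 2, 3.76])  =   [  -  8.09, - 8,-7, - 6,- 5, - 5,-2, - 1,  -  1, - 1,0,2, 3.37, 3.76, 4.74 ]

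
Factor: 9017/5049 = 3^( - 3)*11^( - 1)*17^( - 1 )*71^1*127^1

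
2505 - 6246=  - 3741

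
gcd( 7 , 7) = 7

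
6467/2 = 6467/2=3233.50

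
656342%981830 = 656342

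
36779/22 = 36779/22  =  1671.77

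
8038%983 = 174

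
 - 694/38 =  - 347/19 =- 18.26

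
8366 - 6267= 2099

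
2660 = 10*266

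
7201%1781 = 77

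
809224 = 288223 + 521001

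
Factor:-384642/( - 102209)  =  2^1*3^3*17^1*179^(  -  1 )  *419^1 * 571^(  -  1)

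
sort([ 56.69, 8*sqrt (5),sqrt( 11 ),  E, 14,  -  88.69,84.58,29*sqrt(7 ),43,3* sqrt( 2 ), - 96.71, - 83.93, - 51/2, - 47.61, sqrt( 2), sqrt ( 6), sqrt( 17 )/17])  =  [ - 96.71,- 88.69,  -  83.93,-47.61, - 51/2, sqrt( 17 ) /17, sqrt(2 ), sqrt( 6 ),E,  sqrt( 11 ), 3*sqrt( 2 ), 14, 8*sqrt( 5), 43,56.69, 29*sqrt(  7) , 84.58]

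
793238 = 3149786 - 2356548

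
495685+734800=1230485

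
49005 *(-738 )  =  -36165690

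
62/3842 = 31/1921 = 0.02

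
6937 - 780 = 6157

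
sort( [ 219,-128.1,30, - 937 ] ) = [ - 937, - 128.1,30,219]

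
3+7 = 10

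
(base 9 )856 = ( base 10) 699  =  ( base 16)2BB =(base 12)4a3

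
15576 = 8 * 1947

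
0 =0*722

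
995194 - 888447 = 106747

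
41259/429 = 96+25/143 = 96.17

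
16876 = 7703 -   -  9173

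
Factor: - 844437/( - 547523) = 3^1*11^1*19^(- 1) * 25589^1 * 28817^(- 1)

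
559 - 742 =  - 183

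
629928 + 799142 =1429070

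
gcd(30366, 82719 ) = 63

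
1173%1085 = 88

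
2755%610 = 315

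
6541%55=51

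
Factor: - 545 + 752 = 207=3^2*23^1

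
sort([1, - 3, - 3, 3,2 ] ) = [ - 3, - 3, 1, 2,3 ]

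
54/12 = 9/2= 4.50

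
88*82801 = 7286488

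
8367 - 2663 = 5704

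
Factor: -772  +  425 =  - 347^1 =- 347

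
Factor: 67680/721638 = 2^4*5^1*853^( - 1 ) = 80/853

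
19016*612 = 11637792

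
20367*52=1059084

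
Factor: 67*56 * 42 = 157584  =  2^4  *3^1  *  7^2*67^1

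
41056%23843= 17213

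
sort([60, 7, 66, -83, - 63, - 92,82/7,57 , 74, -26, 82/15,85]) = [ -92,  -  83, - 63, - 26, 82/15 , 7, 82/7 , 57, 60,66, 74,85]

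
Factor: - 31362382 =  - 2^1*17^1*922423^1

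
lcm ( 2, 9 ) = 18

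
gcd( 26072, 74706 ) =2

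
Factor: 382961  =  382961^1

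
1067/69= 1067/69 =15.46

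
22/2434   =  11/1217 = 0.01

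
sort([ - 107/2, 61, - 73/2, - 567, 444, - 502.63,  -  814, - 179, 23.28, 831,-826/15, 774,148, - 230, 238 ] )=[ - 814, - 567, - 502.63 ,-230, - 179, - 826/15,-107/2, - 73/2, 23.28, 61, 148,238, 444,  774,  831]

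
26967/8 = 3370 + 7/8  =  3370.88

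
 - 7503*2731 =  - 20490693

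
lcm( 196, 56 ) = 392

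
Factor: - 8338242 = - 2^1*3^1*11^1*126337^1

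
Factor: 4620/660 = 7 = 7^1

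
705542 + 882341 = 1587883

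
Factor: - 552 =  - 2^3*3^1*23^1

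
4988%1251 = 1235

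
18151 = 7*2593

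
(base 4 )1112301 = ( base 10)5553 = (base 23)aba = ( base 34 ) 4RB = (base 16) 15B1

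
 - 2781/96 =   -  927/32 = - 28.97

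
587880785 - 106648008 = 481232777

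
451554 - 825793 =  - 374239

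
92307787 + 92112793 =184420580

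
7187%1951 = 1334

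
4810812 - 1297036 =3513776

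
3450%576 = 570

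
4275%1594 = 1087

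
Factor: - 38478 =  - 2^1 *3^1*11^2*53^1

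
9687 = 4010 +5677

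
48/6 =8 = 8.00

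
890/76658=445/38329 = 0.01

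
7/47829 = 7/47829 = 0.00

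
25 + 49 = 74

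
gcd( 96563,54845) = 1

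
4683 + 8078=12761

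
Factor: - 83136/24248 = -24/7 = -2^3*3^1*7^( - 1)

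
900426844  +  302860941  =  1203287785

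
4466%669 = 452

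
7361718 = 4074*1807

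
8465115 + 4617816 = 13082931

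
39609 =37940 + 1669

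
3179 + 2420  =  5599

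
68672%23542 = 21588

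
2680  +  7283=9963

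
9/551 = 9/551 = 0.02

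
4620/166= 2310/83 = 27.83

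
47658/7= 47658/7 =6808.29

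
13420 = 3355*4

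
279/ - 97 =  - 3 + 12/97=- 2.88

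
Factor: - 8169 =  - 3^1*7^1*389^1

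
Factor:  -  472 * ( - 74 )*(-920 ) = - 2^7*5^1*23^1*37^1*59^1 = - 32133760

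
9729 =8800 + 929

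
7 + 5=12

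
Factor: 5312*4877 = 2^6*83^1*4877^1 = 25906624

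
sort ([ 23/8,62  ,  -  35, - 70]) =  [-70, - 35,23/8,62]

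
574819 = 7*82117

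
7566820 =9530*794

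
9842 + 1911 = 11753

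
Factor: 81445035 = 3^1*5^1*7^1*193^1*4019^1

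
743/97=7 + 64/97 = 7.66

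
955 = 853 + 102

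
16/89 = 16/89  =  0.18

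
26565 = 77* 345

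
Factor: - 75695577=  - 3^1*17^1*1484227^1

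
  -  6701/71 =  - 6701/71 = - 94.38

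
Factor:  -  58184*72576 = -2^10*3^4 *7^2*1039^1 = -  4222761984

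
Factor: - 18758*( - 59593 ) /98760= 2^( - 2 )*3^( - 1)*5^(  -  1)*23^1*83^1*  113^1*823^( - 1 )* 2591^1 = 558922747/49380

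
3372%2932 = 440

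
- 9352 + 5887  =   - 3465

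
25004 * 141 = 3525564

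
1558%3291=1558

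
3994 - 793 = 3201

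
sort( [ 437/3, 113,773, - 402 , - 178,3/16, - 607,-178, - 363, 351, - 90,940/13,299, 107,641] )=[ - 607, - 402, -363, - 178, - 178 , - 90 , 3/16, 940/13, 107, 113, 437/3, 299, 351,641, 773 ] 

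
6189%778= 743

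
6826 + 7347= 14173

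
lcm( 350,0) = 0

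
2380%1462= 918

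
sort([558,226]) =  [226,558]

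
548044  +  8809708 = 9357752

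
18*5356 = 96408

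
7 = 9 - 2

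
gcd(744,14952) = 24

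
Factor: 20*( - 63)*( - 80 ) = 2^6*3^2*5^2*7^1 = 100800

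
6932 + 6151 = 13083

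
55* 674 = 37070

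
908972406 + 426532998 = 1335505404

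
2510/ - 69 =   -  37 + 43/69=- 36.38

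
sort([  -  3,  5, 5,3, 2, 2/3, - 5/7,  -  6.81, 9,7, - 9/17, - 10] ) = [ - 10, - 6.81,-3  , - 5/7, - 9/17,2/3,2,3,5,5,7,9]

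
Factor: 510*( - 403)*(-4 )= 2^3*3^1 * 5^1 * 13^1*17^1*31^1 = 822120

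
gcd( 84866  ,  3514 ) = 2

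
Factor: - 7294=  - 2^1 * 7^1*521^1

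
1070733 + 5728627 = 6799360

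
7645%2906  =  1833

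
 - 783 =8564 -9347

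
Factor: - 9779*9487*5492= - 2^2*7^1  *11^1*53^1*127^1*179^1*1373^1 = - 509511364516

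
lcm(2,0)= 0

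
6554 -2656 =3898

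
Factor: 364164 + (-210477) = 3^1 * 51229^1=153687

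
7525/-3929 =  - 2 + 333/3929 = -1.92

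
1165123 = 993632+171491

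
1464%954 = 510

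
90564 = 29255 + 61309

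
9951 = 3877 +6074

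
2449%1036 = 377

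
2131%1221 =910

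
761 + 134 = 895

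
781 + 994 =1775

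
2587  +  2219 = 4806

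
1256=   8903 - 7647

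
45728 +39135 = 84863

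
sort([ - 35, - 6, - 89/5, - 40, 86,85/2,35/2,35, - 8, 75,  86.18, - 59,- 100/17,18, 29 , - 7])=[ - 59 , - 40, -35, - 89/5, - 8, - 7 ,-6, -100/17,35/2, 18,  29,35,  85/2,75,86 , 86.18 ] 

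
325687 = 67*4861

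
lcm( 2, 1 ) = 2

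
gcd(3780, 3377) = 1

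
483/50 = 9 + 33/50 = 9.66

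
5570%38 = 22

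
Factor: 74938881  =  3^1 * 1543^1* 16189^1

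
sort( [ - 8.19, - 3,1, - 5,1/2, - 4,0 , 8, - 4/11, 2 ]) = [ - 8.19, - 5, - 4  , - 3, - 4/11,  0, 1/2,1 , 2,  8]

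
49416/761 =64 + 712/761 = 64.94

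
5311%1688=247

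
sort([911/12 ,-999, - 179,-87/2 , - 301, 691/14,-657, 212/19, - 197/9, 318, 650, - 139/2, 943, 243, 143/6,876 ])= [ - 999, -657, - 301,  -  179, - 139/2,-87/2, - 197/9,212/19,143/6,691/14,911/12, 243, 318 , 650, 876, 943 ]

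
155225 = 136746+18479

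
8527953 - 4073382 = 4454571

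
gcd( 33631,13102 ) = 1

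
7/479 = 7/479 = 0.01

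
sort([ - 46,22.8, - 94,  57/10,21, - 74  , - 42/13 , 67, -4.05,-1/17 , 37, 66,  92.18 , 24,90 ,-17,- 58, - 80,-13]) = [ - 94,  -  80,-74, - 58, - 46,- 17 ,-13, -4.05,- 42/13,- 1/17 , 57/10 , 21,22.8 , 24, 37,66, 67,90 , 92.18] 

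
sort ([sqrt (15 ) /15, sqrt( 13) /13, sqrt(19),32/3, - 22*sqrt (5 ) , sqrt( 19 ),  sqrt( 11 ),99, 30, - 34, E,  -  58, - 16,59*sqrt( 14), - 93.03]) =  [- 93.03 , - 58, - 22*sqrt( 5), - 34, - 16,sqrt(15 )/15,sqrt( 13 )/13,E,  sqrt( 11),sqrt( 19),sqrt(19),  32/3,30,99, 59*sqrt(14) ] 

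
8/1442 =4/721 = 0.01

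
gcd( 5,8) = 1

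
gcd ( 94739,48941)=449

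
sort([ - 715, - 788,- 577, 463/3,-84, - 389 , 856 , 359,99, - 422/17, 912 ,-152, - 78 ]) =[ - 788, - 715,-577 ,  -  389, -152 ,-84, - 78, - 422/17,99, 463/3,359, 856, 912]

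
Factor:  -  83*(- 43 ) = 3569=   43^1*83^1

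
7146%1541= 982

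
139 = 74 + 65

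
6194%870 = 104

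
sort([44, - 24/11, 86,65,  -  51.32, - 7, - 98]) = [ - 98,-51.32, - 7, - 24/11, 44 , 65, 86]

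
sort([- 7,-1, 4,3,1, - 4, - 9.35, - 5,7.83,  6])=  [ - 9.35, - 7, - 5, - 4, - 1,1,  3,4,6,7.83]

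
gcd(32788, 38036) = 4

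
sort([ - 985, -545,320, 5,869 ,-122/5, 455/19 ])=[ - 985,  -  545, - 122/5,5, 455/19,320 , 869 ]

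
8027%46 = 23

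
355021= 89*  3989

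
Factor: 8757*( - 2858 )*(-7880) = 197216747280=2^4*3^2*5^1*7^1*139^1*197^1*1429^1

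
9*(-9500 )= -85500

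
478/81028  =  239/40514 = 0.01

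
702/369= 78/41 =1.90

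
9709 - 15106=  - 5397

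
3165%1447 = 271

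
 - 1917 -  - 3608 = 1691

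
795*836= 664620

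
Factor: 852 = 2^2*3^1*71^1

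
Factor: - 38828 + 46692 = 7864 = 2^3 * 983^1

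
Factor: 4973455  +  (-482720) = 4490735=5^1*898147^1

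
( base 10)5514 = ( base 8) 12612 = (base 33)523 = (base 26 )842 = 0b1010110001010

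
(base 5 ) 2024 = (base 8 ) 410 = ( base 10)264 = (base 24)B0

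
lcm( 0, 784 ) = 0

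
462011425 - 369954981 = 92056444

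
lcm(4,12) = 12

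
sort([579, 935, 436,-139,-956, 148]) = [  -  956, - 139, 148,  436, 579, 935] 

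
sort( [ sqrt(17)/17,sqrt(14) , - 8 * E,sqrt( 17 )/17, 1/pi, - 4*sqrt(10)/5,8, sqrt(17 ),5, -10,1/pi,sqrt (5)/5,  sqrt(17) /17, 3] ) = [-8*E, - 10, - 4*sqrt( 10)/5, sqrt(17) /17,sqrt( 17 ) /17,sqrt( 17)/17,1/pi,1/pi  ,  sqrt(5 )/5,3,sqrt ( 14),sqrt(17 ),5,  8]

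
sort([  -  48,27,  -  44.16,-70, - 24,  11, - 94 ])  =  [ - 94, - 70, - 48, - 44.16, - 24, 11,27]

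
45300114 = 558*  81183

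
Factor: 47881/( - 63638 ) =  - 2^ ( - 1 )* 47^( - 1)*677^( - 1 )*47881^1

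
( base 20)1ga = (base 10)730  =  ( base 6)3214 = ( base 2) 1011011010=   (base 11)604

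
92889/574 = 161 + 475/574 = 161.83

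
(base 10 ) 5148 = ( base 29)63f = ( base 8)12034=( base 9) 7050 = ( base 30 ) 5LI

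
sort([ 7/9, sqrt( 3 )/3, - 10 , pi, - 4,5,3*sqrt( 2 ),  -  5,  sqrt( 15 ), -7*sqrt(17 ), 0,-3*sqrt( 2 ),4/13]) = [  -  7*sqrt( 17 ), - 10, - 5 , - 3*sqrt(2),-4,0,4/13, sqrt(3)/3,7/9, pi,sqrt( 15), 3 * sqrt( 2), 5 ]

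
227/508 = 227/508= 0.45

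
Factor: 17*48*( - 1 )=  - 2^4 * 3^1*17^1 = - 816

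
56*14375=805000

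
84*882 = 74088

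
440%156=128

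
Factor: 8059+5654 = 13713 = 3^1*7^1 * 653^1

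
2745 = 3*915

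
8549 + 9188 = 17737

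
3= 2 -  - 1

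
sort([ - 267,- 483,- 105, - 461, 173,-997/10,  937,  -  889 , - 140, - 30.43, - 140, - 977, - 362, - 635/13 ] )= [-977, - 889, - 483, - 461,  -  362,-267,- 140, -140,-105,-997/10, - 635/13,- 30.43 , 173, 937 ] 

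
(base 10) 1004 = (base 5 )13004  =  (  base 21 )25H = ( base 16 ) 3EC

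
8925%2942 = 99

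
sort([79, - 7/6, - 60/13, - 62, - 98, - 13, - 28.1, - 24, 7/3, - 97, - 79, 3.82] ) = [ - 98, - 97, - 79, - 62, - 28.1, - 24, - 13, - 60/13, - 7/6,7/3, 3.82,79] 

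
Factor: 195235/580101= 3^ (-1 )*5^1*39047^1*193367^( - 1)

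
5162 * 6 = 30972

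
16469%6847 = 2775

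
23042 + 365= 23407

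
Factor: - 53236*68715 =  - 2^2*3^3*5^1 * 509^1* 13309^1  =  - 3658111740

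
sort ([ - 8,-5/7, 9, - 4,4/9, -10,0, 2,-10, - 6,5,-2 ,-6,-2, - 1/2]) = [ - 10, - 10, - 8,- 6,-6, - 4,- 2, - 2,-5/7, - 1/2, 0, 4/9,2, 5, 9 ]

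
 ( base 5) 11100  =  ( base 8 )1407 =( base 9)1051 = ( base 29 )QL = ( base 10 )775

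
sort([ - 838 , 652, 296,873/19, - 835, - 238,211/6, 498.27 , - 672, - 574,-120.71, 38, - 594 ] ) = [ - 838, - 835, - 672, - 594, - 574, - 238,-120.71, 211/6,38, 873/19,296, 498.27, 652] 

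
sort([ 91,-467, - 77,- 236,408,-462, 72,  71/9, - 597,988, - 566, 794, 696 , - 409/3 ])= [ - 597,-566 ,- 467, - 462,-236, - 409/3, - 77,71/9, 72, 91,408,696, 794, 988]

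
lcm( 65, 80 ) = 1040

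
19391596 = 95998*202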